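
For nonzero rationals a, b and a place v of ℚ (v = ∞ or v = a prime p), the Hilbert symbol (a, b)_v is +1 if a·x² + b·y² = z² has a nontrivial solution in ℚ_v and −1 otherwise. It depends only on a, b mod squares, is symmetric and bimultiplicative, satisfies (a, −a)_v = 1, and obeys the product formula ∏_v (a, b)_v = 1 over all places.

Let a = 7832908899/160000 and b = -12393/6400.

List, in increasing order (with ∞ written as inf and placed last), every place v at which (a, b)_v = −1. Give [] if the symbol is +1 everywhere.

Mod squares: a ≡ 51, b ≡ -17. Check v ∈ {∞, 2, 3, 5, 17}.
v=5: a=5^-4·(≡4), b=5^-2·(≡2) mod 5; (4|5)=+1, (2|5)=-1; (−1)^{-4·-2·2}·(+1)^-2·(-1)^-4 = +1.
v=∞: 51 > 0 and -17 < 0  ⇒  (a,b)_∞ = +1.
v=3: a=3^13·(≡2), b=3^6·(≡1) mod 3; (2|3)=-1, (1|3)=+1; (−1)^{13·6·1}·(-1)^6·(+1)^13 = +1.
v=2: v_2(a)=-8, v_2(b)=-8; units ≡ 3, 7 (mod 8); ε·ε+αω+βω = 1·1+-8·0+-8·1 ≡ 1  ⇒  (a,b)_2 = -1.
v=17: a=17^3·(≡14), b=17^1·(≡13) mod 17; (14|17)=-1, (13|17)=+1; (−1)^{3·1·8}·(-1)^1·(+1)^3 = -1.
|Ram(51, -17)| = 2, even; anisotropic at {2, 17}.

[2, 17]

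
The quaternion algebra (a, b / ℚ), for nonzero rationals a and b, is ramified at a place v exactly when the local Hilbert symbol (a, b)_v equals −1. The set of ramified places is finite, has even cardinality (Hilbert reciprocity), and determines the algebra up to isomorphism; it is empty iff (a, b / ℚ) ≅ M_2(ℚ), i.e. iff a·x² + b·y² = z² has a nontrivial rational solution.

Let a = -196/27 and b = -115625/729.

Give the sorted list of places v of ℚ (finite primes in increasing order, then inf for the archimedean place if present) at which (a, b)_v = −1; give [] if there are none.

[5, inf]

Mod squares: a ≡ -3, b ≡ -185. Check v ∈ {∞, 2, 3, 5, 7, 37}.
v=3: a=3^-3·(≡2), b=3^-6·(≡1) mod 3; (2|3)=-1, (1|3)=+1; (−1)^{-3·-6·1}·(-1)^-6·(+1)^-3 = +1.
v=2: v_2(a)=2, v_2(b)=0; units ≡ 5, 7 (mod 8); ε·ε+αω+βω = 0·1+2·0+0·1 ≡ 0  ⇒  (a,b)_2 = +1.
v=7: a=7^2·(≡4), b=7^0·(≡1) mod 7; (4|7)=+1, (1|7)=+1; (−1)^{2·0·3}·(+1)^0·(+1)^2 = +1.
v=∞: -3 < 0 and -185 < 0  ⇒  (a,b)_∞ = -1.
v=37: a=37^0·(≡27), b=37^1·(≡15) mod 37; (27|37)=+1, (15|37)=-1; (−1)^{0·1·18}·(+1)^1·(-1)^0 = +1.
v=5: a=5^0·(≡2), b=5^5·(≡2) mod 5; (2|5)=-1, (2|5)=-1; (−1)^{0·5·2}·(-1)^5·(-1)^0 = -1.
Ram(-3, -185) = {5, ∞}; no ℚ_5-point on the conic.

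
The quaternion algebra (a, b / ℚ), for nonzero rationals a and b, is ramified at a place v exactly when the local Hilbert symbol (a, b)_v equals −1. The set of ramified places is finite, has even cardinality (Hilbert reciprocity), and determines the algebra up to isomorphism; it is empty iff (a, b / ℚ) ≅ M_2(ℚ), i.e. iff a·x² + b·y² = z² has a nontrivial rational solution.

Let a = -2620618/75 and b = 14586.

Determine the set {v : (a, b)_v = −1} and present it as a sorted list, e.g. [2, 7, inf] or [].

[2, 3, 13, 17]

Mod squares: a ≡ -1326, b ≡ 14586. Check v ∈ {∞, 2, 3, 5, 7, 11, 13, 17}.
v=2: v_2(a)=1, v_2(b)=1; units ≡ 1, 5 (mod 8); ε·ε+αω+βω = 0·0+1·1+1·0 ≡ 1  ⇒  (a,b)_2 = -1.
v=13: a=13^1·(≡7), b=13^1·(≡4) mod 13; (7|13)=-1, (4|13)=+1; (−1)^{1·1·6}·(-1)^1·(+1)^1 = -1.
v=3: a=3^-1·(≡2), b=3^1·(≡2) mod 3; (2|3)=-1, (2|3)=-1; (−1)^{-1·1·1}·(-1)^1·(-1)^-1 = -1.
v=17: a=17^1·(≡10), b=17^1·(≡8) mod 17; (10|17)=-1, (8|17)=+1; (−1)^{1·1·8}·(-1)^1·(+1)^1 = -1.
v=7: a=7^2·(≡1), b=7^0·(≡5) mod 7; (1|7)=+1, (5|7)=-1; (−1)^{2·0·3}·(+1)^0·(-1)^2 = +1.
v=∞: -1326 < 0 and 14586 > 0  ⇒  (a,b)_∞ = +1.
v=11: a=11^2·(≡5), b=11^1·(≡6) mod 11; (5|11)=+1, (6|11)=-1; (−1)^{2·1·5}·(+1)^1·(-1)^2 = +1.
v=5: a=5^-2·(≡4), b=5^0·(≡1) mod 5; (4|5)=+1, (1|5)=+1; (−1)^{-2·0·2}·(+1)^0·(+1)^-2 = +1.
|Ram(-1326, 14586)| = 4, even; anisotropic at {2, 3, 13, 17}.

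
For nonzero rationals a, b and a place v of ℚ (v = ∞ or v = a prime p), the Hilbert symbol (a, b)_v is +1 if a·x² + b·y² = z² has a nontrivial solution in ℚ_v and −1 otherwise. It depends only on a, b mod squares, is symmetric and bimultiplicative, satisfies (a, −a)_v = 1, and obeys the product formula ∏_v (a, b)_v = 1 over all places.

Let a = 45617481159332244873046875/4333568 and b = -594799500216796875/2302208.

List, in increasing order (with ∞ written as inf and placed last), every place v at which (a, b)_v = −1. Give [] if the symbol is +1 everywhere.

Mod squares: a ≡ 3990, b ≡ -19635. Check v ∈ {∞, 2, 3, 5, 7, 11, 13, 17, 19, 23}.
v=23: a=23^-2·(≡22), b=23^-2·(≡11) mod 23; (22|23)=-1, (11|23)=-1; (−1)^{-2·-2·11}·(-1)^-2·(-1)^-2 = +1.
v=19: a=19^3·(≡4), b=19^2·(≡7) mod 19; (4|19)=+1, (7|19)=+1; (−1)^{3·2·9}·(+1)^2·(+1)^3 = +1.
v=3: a=3^7·(≡1), b=3^3·(≡1) mod 3; (1|3)=+1, (1|3)=+1; (−1)^{7·3·1}·(+1)^3·(+1)^7 = -1.
v=13: a=13^0·(≡9), b=13^2·(≡5) mod 13; (9|13)=+1, (5|13)=-1; (−1)^{0·2·6}·(+1)^2·(-1)^0 = +1.
v=5: a=5^15·(≡3), b=5^9·(≡3) mod 5; (3|5)=-1, (3|5)=-1; (−1)^{15·9·2}·(-1)^9·(-1)^15 = +1.
v=11: a=11^2·(≡2), b=11^1·(≡2) mod 11; (2|11)=-1, (2|11)=-1; (−1)^{2·1·5}·(-1)^1·(-1)^2 = -1.
v=7: a=7^7·(≡6), b=7^5·(≡2) mod 7; (6|7)=-1, (2|7)=+1; (−1)^{7·5·3}·(-1)^5·(+1)^7 = +1.
v=∞: 3990 > 0 and -19635 < 0  ⇒  (a,b)_∞ = +1.
v=17: a=17^0·(≡10), b=17^-1·(≡4) mod 17; (10|17)=-1, (4|17)=+1; (−1)^{0·-1·8}·(-1)^-1·(+1)^0 = -1.
v=2: v_2(a)=-13, v_2(b)=-8; units ≡ 3, 5 (mod 8); ε·ε+αω+βω = 1·0+-13·1+-8·1 ≡ 1  ⇒  (a,b)_2 = -1.
|Ram(3990, -19635)| = 4, even; anisotropic at {2, 3, 11, 17}.

[2, 3, 11, 17]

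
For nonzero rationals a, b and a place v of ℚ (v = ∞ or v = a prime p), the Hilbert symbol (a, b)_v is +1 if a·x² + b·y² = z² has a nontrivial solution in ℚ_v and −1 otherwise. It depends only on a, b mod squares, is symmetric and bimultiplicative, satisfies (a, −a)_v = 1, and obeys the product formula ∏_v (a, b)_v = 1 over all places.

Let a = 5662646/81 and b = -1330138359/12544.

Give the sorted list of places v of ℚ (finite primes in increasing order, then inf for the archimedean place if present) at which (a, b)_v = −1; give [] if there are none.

[23, 41]

Mod squares: a ≡ 15686, b ≡ -1271. Check v ∈ {∞, 2, 3, 7, 11, 19, 23, 31, 41}.
v=19: a=19^2·(≡6), b=19^0·(≡14) mod 19; (6|19)=+1, (14|19)=-1; (−1)^{2·0·9}·(+1)^0·(-1)^2 = +1.
v=7: a=7^0·(≡6), b=7^-2·(≡6) mod 7; (6|7)=-1, (6|7)=-1; (−1)^{0·-2·3}·(-1)^-2·(-1)^0 = +1.
v=31: a=31^1·(≡4), b=31^3·(≡29) mod 31; (4|31)=+1, (29|31)=-1; (−1)^{1·3·15}·(+1)^3·(-1)^1 = +1.
v=2: v_2(a)=1, v_2(b)=-8; units ≡ 3, 1 (mod 8); ε·ε+αω+βω = 1·0+1·0+-8·1 ≡ 0  ⇒  (a,b)_2 = +1.
v=41: a=41^0·(≡28), b=41^1·(≡21) mod 41; (28|41)=-1, (21|41)=+1; (−1)^{0·1·20}·(-1)^1·(+1)^0 = -1.
v=23: a=23^1·(≡20), b=23^0·(≡19) mod 23; (20|23)=-1, (19|23)=-1; (−1)^{1·0·11}·(-1)^0·(-1)^1 = -1.
v=3: a=3^-4·(≡2), b=3^2·(≡1) mod 3; (2|3)=-1, (1|3)=+1; (−1)^{-4·2·1}·(-1)^2·(+1)^-4 = +1.
v=11: a=11^1·(≡2), b=11^2·(≡1) mod 11; (2|11)=-1, (1|11)=+1; (−1)^{1·2·5}·(-1)^2·(+1)^1 = +1.
v=∞: 15686 > 0 and -1271 < 0  ⇒  (a,b)_∞ = +1.
|Ram(15686, -1271)| = 2, even; anisotropic at {23, 41}.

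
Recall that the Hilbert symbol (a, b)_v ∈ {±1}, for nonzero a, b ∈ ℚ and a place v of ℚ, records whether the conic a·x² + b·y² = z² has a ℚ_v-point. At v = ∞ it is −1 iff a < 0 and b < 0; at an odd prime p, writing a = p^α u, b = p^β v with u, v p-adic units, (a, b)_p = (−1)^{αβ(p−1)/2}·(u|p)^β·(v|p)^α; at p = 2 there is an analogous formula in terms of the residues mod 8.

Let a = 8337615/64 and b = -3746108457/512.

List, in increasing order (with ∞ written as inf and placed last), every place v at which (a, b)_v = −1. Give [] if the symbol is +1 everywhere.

[2, 3, 7, 13]

Mod squares: a ≡ 49335, b ≡ -58786. Check v ∈ {∞, 2, 3, 5, 7, 11, 13, 17, 19, 23}.
v=23: a=23^1·(≡18), b=23^0·(≡1) mod 23; (18|23)=+1, (1|23)=+1; (−1)^{1·0·11}·(+1)^0·(+1)^1 = +1.
v=5: a=5^1·(≡2), b=5^0·(≡4) mod 5; (2|5)=-1, (4|5)=+1; (−1)^{1·0·2}·(-1)^0·(+1)^1 = +1.
v=3: a=3^1·(≡2), b=3^2·(≡2) mod 3; (2|3)=-1, (2|3)=-1; (−1)^{1·2·1}·(-1)^2·(-1)^1 = -1.
v=11: a=11^1·(≡6), b=11^0·(≡5) mod 11; (6|11)=-1, (5|11)=+1; (−1)^{1·0·5}·(-1)^0·(+1)^1 = +1.
v=17: a=17^0·(≡13), b=17^3·(≡6) mod 17; (13|17)=+1, (6|17)=-1; (−1)^{0·3·8}·(+1)^3·(-1)^0 = +1.
v=13: a=13^3·(≡1), b=13^1·(≡2) mod 13; (1|13)=+1, (2|13)=-1; (−1)^{3·1·6}·(+1)^1·(-1)^3 = -1.
v=7: a=7^0·(≡6), b=7^3·(≡4) mod 7; (6|7)=-1, (4|7)=+1; (−1)^{0·3·3}·(-1)^3·(+1)^0 = -1.
v=∞: 49335 > 0 and -58786 < 0  ⇒  (a,b)_∞ = +1.
v=19: a=19^0·(≡5), b=19^1·(≡14) mod 19; (5|19)=+1, (14|19)=-1; (−1)^{0·1·9}·(+1)^1·(-1)^0 = +1.
v=2: v_2(a)=-6, v_2(b)=-9; units ≡ 7, 7 (mod 8); ε·ε+αω+βω = 1·1+-6·0+-9·0 ≡ 1  ⇒  (a,b)_2 = -1.
(49335, -58786 / ℚ) ramifies at {2, 3, 7, 13}: a division algebra.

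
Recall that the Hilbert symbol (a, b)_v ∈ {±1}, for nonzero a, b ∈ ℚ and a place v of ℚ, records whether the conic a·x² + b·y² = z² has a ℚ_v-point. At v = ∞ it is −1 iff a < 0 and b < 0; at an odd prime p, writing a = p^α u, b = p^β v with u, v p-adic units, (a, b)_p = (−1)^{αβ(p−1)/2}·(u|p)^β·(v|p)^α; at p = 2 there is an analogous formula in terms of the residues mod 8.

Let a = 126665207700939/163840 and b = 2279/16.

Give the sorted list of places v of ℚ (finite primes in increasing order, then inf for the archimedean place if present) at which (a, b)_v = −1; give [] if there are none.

Mod squares: a ≡ 27097310, b ≡ 2279. Check v ∈ {∞, 2, 3, 5, 29, 41, 43, 53}.
v=41: a=41^1·(≡16), b=41^0·(≡22) mod 41; (16|41)=+1, (22|41)=-1; (−1)^{1·0·20}·(+1)^0·(-1)^1 = -1.
v=29: a=29^1·(≡27), b=29^0·(≡21) mod 29; (27|29)=-1, (21|29)=-1; (−1)^{1·0·14}·(-1)^0·(-1)^1 = -1.
v=3: a=3^2·(≡2), b=3^0·(≡2) mod 3; (2|3)=-1, (2|3)=-1; (−1)^{2·0·1}·(-1)^0·(-1)^2 = +1.
v=∞: 27097310 > 0 and 2279 > 0  ⇒  (a,b)_∞ = +1.
v=5: a=5^-1·(≡3), b=5^0·(≡4) mod 5; (3|5)=-1, (4|5)=+1; (−1)^{-1·0·2}·(-1)^0·(+1)^-1 = +1.
v=53: a=53^3·(≡26), b=53^1·(≡6) mod 53; (26|53)=-1, (6|53)=+1; (−1)^{3·1·26}·(-1)^1·(+1)^3 = -1.
v=2: v_2(a)=-15, v_2(b)=-4; units ≡ 7, 7 (mod 8); ε·ε+αω+βω = 1·1+-15·0+-4·0 ≡ 1  ⇒  (a,b)_2 = -1.
v=43: a=43^3·(≡2), b=43^1·(≡6) mod 43; (2|43)=-1, (6|43)=+1; (−1)^{3·1·21}·(-1)^1·(+1)^3 = +1.
Ram(27097310, 2279) = {2, 29, 41, 53}; no ℚ_2-point on the conic.

[2, 29, 41, 53]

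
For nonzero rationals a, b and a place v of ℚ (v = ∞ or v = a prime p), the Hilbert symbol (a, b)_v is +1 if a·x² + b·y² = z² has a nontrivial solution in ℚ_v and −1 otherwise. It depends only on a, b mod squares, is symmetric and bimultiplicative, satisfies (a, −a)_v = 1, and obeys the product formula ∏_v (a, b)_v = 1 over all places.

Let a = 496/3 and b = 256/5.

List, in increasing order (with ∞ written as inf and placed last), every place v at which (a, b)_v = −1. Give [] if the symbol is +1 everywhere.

[3, 5]

(a, b) ≡ (93, 5) mod (ℚ^×)²; places V = {2, 3, 5, 31, ∞}.
(a,b)_3: α=-1, u≡1; β=0, v≡2 (mod 3); (1|3)=+1, (2|3)=-1; sign (−1)^0·+1^0·-1^-1 = -1.
(a,b)_∞: sgn(93)=+, sgn(5)=+, so +1.
(a,b)_5: α=0, u≡2; β=-1, v≡1 (mod 5); (2|5)=-1, (1|5)=+1; sign (−1)^0·-1^-1·+1^0 = -1.
(a,b)_2: α=4, β=8; u≡5, v≡5 (mod 8); ε(u)ε(v)=0·0, αω(v)=4·1, βω(u)=8·1; sum ≡ 0  ⇒  +1.
(a,b)_31: α=1, u≡26; β=0, v≡14 (mod 31); (26|31)=-1, (14|31)=+1; sign (−1)^0·-1^0·+1^1 = +1.
Ram(93, 5) = {3, 5}; no ℚ_3-point on the conic.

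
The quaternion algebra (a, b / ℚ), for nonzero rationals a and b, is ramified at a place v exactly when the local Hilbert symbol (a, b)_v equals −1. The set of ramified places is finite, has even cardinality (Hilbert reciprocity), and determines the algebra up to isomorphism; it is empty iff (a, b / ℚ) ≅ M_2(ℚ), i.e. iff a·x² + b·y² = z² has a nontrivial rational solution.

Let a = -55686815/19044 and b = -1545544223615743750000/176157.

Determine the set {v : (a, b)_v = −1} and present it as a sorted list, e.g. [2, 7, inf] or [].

Mod squares: a ≡ -66215, b ≡ -180523. Check v ∈ {∞, 2, 3, 5, 7, 17, 19, 23, 29, 37, 41}.
v=3: a=3^-2·(≡1), b=3^-2·(≡2) mod 3; (1|3)=+1, (2|3)=-1; (−1)^{-2·-2·1}·(+1)^-2·(-1)^-2 = +1.
v=∞: -66215 < 0 and -180523 < 0  ⇒  (a,b)_∞ = -1.
v=19: a=19^1·(≡6), b=19^2·(≡10) mod 19; (6|19)=+1, (10|19)=-1; (−1)^{1·2·9}·(+1)^2·(-1)^1 = -1.
v=23: a=23^-2·(≡2), b=23^-2·(≡8) mod 23; (2|23)=+1, (8|23)=+1; (−1)^{-2·-2·11}·(+1)^-2·(+1)^-2 = +1.
v=41: a=41^1·(≡16), b=41^3·(≡31) mod 41; (16|41)=+1, (31|41)=+1; (−1)^{1·3·20}·(+1)^3·(+1)^1 = +1.
v=7: a=7^0·(≡3), b=7^1·(≡3) mod 7; (3|7)=-1, (3|7)=-1; (−1)^{0·1·3}·(-1)^1·(-1)^0 = -1.
v=17: a=17^1·(≡13), b=17^5·(≡6) mod 17; (13|17)=+1, (6|17)=-1; (−1)^{1·5·8}·(+1)^5·(-1)^1 = -1.
v=29: a=29^2·(≡17), b=29^0·(≡21) mod 29; (17|29)=-1, (21|29)=-1; (−1)^{2·0·14}·(-1)^0·(-1)^2 = +1.
v=37: a=37^0·(≡17), b=37^-1·(≡23) mod 37; (17|37)=-1, (23|37)=-1; (−1)^{0·-1·18}·(-1)^-1·(-1)^0 = -1.
v=5: a=5^1·(≡3), b=5^8·(≡3) mod 5; (3|5)=-1, (3|5)=-1; (−1)^{1·8·2}·(-1)^8·(-1)^1 = -1.
v=2: v_2(a)=-2, v_2(b)=4; units ≡ 1, 5 (mod 8); ε·ε+αω+βω = 0·0+-2·1+4·0 ≡ 0  ⇒  (a,b)_2 = +1.
(-66215, -180523 / ℚ) ramifies at {5, 7, 17, 19, 37, ∞}: a division algebra.

[5, 7, 17, 19, 37, inf]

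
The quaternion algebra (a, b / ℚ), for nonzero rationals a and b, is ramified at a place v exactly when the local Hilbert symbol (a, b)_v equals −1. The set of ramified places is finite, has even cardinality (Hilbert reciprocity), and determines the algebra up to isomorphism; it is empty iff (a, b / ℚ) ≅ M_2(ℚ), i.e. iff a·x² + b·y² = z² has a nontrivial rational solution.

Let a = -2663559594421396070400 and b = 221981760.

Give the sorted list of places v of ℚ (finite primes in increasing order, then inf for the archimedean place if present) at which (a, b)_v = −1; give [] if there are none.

Mod squares: a ≡ -6006, b ≡ 65. Check v ∈ {∞, 2, 3, 5, 7, 11, 13}.
v=2: v_2(a)=13, v_2(b)=6; units ≡ 5, 1 (mod 8); ε·ε+αω+βω = 0·0+13·0+6·1 ≡ 0  ⇒  (a,b)_2 = +1.
v=11: a=11^5·(≡1), b=11^2·(≡2) mod 11; (1|11)=+1, (2|11)=-1; (−1)^{5·2·5}·(+1)^2·(-1)^5 = -1.
v=7: a=7^5·(≡6), b=7^2·(≡1) mod 7; (6|7)=-1, (1|7)=+1; (−1)^{5·2·3}·(-1)^2·(+1)^5 = +1.
v=∞: -6006 < 0 and 65 > 0  ⇒  (a,b)_∞ = +1.
v=5: a=5^2·(≡4), b=5^1·(≡2) mod 5; (4|5)=+1, (2|5)=-1; (−1)^{2·1·2}·(+1)^1·(-1)^2 = +1.
v=13: a=13^3·(≡7), b=13^1·(≡7) mod 13; (7|13)=-1, (7|13)=-1; (−1)^{3·1·6}·(-1)^1·(-1)^3 = +1.
v=3: a=3^7·(≡2), b=3^2·(≡2) mod 3; (2|3)=-1, (2|3)=-1; (−1)^{7·2·1}·(-1)^2·(-1)^7 = -1.
Ram(-6006, 65) = {3, 11}; no ℚ_3-point on the conic.

[3, 11]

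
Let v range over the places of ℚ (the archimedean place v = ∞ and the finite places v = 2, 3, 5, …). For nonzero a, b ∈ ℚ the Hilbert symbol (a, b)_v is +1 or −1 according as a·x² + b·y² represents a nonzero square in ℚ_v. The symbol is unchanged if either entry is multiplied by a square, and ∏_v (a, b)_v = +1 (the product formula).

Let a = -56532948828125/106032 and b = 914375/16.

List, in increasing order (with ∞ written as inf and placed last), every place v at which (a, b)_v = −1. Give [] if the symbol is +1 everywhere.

(a, b) ≡ (-6783, 1463) mod (ℚ^×)²; places V = {2, 3, 5, 7, 11, 17, 19, 23, 47, ∞}.
(a,b)_11: α=2, u≡3; β=1, v≡4 (mod 11); (3|11)=+1, (4|11)=+1; sign (−1)^0·+1^1·+1^2 = +1.
(a,b)_3: α=-1, u≡1; β=0, v≡2 (mod 3); (1|3)=+1, (2|3)=-1; sign (−1)^0·+1^0·-1^-1 = -1.
(a,b)_∞: sgn(-6783)=−, sgn(1463)=+, so +1.
(a,b)_47: α=-2, u≡12; β=0, v≡17 (mod 47); (12|47)=+1, (17|47)=+1; sign (−1)^0·+1^0·+1^-2 = +1.
(a,b)_5: α=8, u≡3; β=4, v≡3 (mod 5); (3|5)=-1, (3|5)=-1; sign (−1)^0·-1^4·-1^8 = +1.
(a,b)_2: α=-4, β=-4; u≡1, v≡7 (mod 8); ε(u)ε(v)=0·1, αω(v)=-4·0, βω(u)=-4·0; sum ≡ 0  ⇒  +1.
(a,b)_23: α=2, u≡9; β=0, v≡15 (mod 23); (9|23)=+1, (15|23)=-1; sign (−1)^0·+1^0·-1^2 = +1.
(a,b)_17: α=1, u≡13; β=0, v≡4 (mod 17); (13|17)=+1, (4|17)=+1; sign (−1)^0·+1^0·+1^1 = +1.
(a,b)_7: α=1, u≡1; β=1, v≡6 (mod 7); (1|7)=+1, (6|7)=-1; sign (−1)^1·+1^1·-1^1 = +1.
(a,b)_19: α=1, u≡16; β=1, v≡7 (mod 19); (16|19)=+1, (7|19)=+1; sign (−1)^1·+1^1·+1^1 = -1.
Ram(-6783, 1463) = {3, 19}; no ℚ_3-point on the conic.

[3, 19]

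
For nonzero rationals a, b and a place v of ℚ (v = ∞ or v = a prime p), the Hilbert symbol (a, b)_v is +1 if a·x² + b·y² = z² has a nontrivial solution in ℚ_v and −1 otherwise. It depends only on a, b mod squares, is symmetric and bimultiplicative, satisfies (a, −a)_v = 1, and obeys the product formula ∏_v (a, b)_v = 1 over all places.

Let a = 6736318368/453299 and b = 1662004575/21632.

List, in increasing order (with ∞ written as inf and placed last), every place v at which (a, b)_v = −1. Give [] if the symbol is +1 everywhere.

Mod squares: a ≡ 16302, b ≡ 13566. Check v ∈ {∞, 2, 3, 5, 7, 11, 13, 17, 19, 29, 41}.
v=19: a=19^1·(≡2), b=19^1·(≡11) mod 19; (2|19)=-1, (11|19)=+1; (−1)^{1·1·9}·(-1)^1·(+1)^1 = +1.
v=7: a=7^-2·(≡6), b=7^1·(≡6) mod 7; (6|7)=-1, (6|7)=-1; (−1)^{-2·1·3}·(-1)^1·(-1)^-2 = -1.
v=41: a=41^2·(≡37), b=41^0·(≡36) mod 41; (37|41)=+1, (36|41)=+1; (−1)^{2·0·20}·(+1)^0·(+1)^2 = +1.
v=2: v_2(a)=5, v_2(b)=-7; units ≡ 7, 7 (mod 8); ε·ε+αω+βω = 1·1+5·0+-7·0 ≡ 1  ⇒  (a,b)_2 = -1.
v=11: a=11^-1·(≡7), b=11^2·(≡3) mod 11; (7|11)=-1, (3|11)=+1; (−1)^{-1·2·5}·(-1)^2·(+1)^-1 = +1.
v=3: a=3^1·(≡1), b=3^5·(≡1) mod 3; (1|3)=+1, (1|3)=+1; (−1)^{1·5·1}·(+1)^5·(+1)^1 = -1.
v=∞: 16302 > 0 and 13566 > 0  ⇒  (a,b)_∞ = +1.
v=5: a=5^0·(≡2), b=5^2·(≡4) mod 5; (2|5)=-1, (4|5)=+1; (−1)^{0·2·2}·(-1)^2·(+1)^0 = +1.
v=13: a=13^3·(≡8), b=13^-2·(≡8) mod 13; (8|13)=-1, (8|13)=-1; (−1)^{3·-2·6}·(-1)^-2·(-1)^3 = -1.
v=17: a=17^0·(≡1), b=17^1·(≡4) mod 17; (1|17)=+1, (4|17)=+1; (−1)^{0·1·8}·(+1)^1·(+1)^0 = +1.
v=29: a=29^-2·(≡9), b=29^0·(≡6) mod 29; (9|29)=+1, (6|29)=+1; (−1)^{-2·0·14}·(+1)^0·(+1)^-2 = +1.
Ram(16302, 13566) = {2, 3, 7, 13}; no ℚ_2-point on the conic.

[2, 3, 7, 13]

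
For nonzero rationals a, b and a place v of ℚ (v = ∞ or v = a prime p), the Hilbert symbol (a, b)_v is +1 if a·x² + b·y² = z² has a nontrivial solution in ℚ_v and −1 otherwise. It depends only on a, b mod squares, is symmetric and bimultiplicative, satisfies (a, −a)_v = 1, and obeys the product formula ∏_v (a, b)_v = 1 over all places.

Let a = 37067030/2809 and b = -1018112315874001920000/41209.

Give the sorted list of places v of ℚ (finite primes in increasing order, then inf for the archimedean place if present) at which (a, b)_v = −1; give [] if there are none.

Mod squares: a ≡ 1430, b ≡ -858. Check v ∈ {∞, 2, 3, 5, 7, 11, 13, 23, 29, 53}.
v=23: a=23^2·(≡4), b=23^4·(≡8) mod 23; (4|23)=+1, (8|23)=+1; (−1)^{2·4·11}·(+1)^4·(+1)^2 = +1.
v=13: a=13^1·(≡7), b=13^3·(≡10) mod 13; (7|13)=-1, (10|13)=+1; (−1)^{1·3·6}·(-1)^3·(+1)^1 = -1.
v=53: a=53^-2·(≡49), b=53^0·(≡43) mod 53; (49|53)=+1, (43|53)=+1; (−1)^{-2·0·26}·(+1)^0·(+1)^-2 = +1.
v=11: a=11^1·(≡3), b=11^3·(≡6) mod 11; (3|11)=+1, (6|11)=-1; (−1)^{1·3·5}·(+1)^3·(-1)^1 = +1.
v=∞: 1430 > 0 and -858 < 0  ⇒  (a,b)_∞ = +1.
v=5: a=5^1·(≡4), b=5^4·(≡2) mod 5; (4|5)=+1, (2|5)=-1; (−1)^{1·4·2}·(+1)^4·(-1)^1 = -1.
v=29: a=29^0·(≡4), b=29^-2·(≡21) mod 29; (4|29)=+1, (21|29)=-1; (−1)^{0·-2·14}·(+1)^-2·(-1)^0 = +1.
v=2: v_2(a)=1, v_2(b)=13; units ≡ 3, 3 (mod 8); ε·ε+αω+βω = 1·1+1·1+13·1 ≡ 1  ⇒  (a,b)_2 = -1.
v=3: a=3^0·(≡2), b=3^5·(≡2) mod 3; (2|3)=-1, (2|3)=-1; (−1)^{0·5·1}·(-1)^5·(-1)^0 = -1.
v=7: a=7^2·(≡4), b=7^-2·(≡5) mod 7; (4|7)=+1, (5|7)=-1; (−1)^{2·-2·3}·(+1)^-2·(-1)^2 = +1.
Ram(1430, -858) = {2, 3, 5, 13}; no ℚ_2-point on the conic.

[2, 3, 5, 13]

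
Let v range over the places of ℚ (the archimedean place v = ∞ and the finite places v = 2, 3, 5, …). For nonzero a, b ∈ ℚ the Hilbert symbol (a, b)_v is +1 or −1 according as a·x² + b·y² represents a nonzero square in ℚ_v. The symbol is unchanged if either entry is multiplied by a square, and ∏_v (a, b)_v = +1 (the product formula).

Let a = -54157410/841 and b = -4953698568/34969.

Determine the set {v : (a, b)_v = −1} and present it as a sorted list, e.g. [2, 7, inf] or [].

[2, 5, 13, 17, 19, 29, 31, inf]

Mod squares: a ≡ -74290, b ≡ -163618. Check v ∈ {∞, 2, 3, 5, 7, 11, 13, 17, 19, 23, 29, 31}.
v=7: a=7^0·(≡1), b=7^1·(≡5) mod 7; (1|7)=+1, (5|7)=-1; (−1)^{0·1·3}·(+1)^1·(-1)^0 = +1.
v=3: a=3^6·(≡2), b=3^2·(≡2) mod 3; (2|3)=-1, (2|3)=-1; (−1)^{6·2·1}·(-1)^2·(-1)^6 = +1.
v=13: a=13^0·(≡2), b=13^1·(≡11) mod 13; (2|13)=-1, (11|13)=-1; (−1)^{0·1·6}·(-1)^1·(-1)^0 = -1.
v=31: a=31^0·(≡6), b=31^1·(≡26) mod 31; (6|31)=-1, (26|31)=-1; (−1)^{0·1·15}·(-1)^1·(-1)^0 = -1.
v=11: a=11^0·(≡9), b=11^-2·(≡2) mod 11; (9|11)=+1, (2|11)=-1; (−1)^{0·-2·5}·(+1)^-2·(-1)^0 = +1.
v=19: a=19^1·(≡17), b=19^0·(≡10) mod 19; (17|19)=+1, (10|19)=-1; (−1)^{1·0·9}·(+1)^0·(-1)^1 = -1.
v=2: v_2(a)=1, v_2(b)=3; units ≡ 7, 7 (mod 8); ε·ε+αω+βω = 1·1+1·0+3·0 ≡ 1  ⇒  (a,b)_2 = -1.
v=5: a=5^1·(≡3), b=5^0·(≡3) mod 5; (3|5)=-1, (3|5)=-1; (−1)^{1·0·2}·(-1)^0·(-1)^1 = -1.
v=29: a=29^-2·(≡3), b=29^3·(≡5) mod 29; (3|29)=-1, (5|29)=+1; (−1)^{-2·3·14}·(-1)^3·(+1)^-2 = -1.
v=23: a=23^1·(≡16), b=23^0·(≡1) mod 23; (16|23)=+1, (1|23)=+1; (−1)^{1·0·11}·(+1)^0·(+1)^1 = +1.
v=∞: -74290 < 0 and -163618 < 0  ⇒  (a,b)_∞ = -1.
v=17: a=17^1·(≡13), b=17^-2·(≡5) mod 17; (13|17)=+1, (5|17)=-1; (−1)^{1·-2·8}·(+1)^-2·(-1)^1 = -1.
Ram(-74290, -163618) = {2, 5, 13, 17, 19, 29, 31, ∞}; no ℚ_2-point on the conic.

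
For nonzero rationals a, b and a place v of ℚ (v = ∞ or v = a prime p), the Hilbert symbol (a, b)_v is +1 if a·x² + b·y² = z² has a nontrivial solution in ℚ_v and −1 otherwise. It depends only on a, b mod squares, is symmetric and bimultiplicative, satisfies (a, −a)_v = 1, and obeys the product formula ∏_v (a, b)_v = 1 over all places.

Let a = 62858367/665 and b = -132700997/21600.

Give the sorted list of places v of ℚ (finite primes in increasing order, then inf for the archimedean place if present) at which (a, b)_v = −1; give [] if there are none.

[5, 13]

Mod squares: a ≡ 95095, b ≡ -16302. Check v ∈ {∞, 2, 3, 5, 7, 11, 13, 17, 19}.
v=17: a=17^2·(≡11), b=17^2·(≡15) mod 17; (11|17)=-1, (15|17)=+1; (−1)^{2·2·8}·(-1)^2·(+1)^2 = +1.
v=2: v_2(a)=0, v_2(b)=-5; units ≡ 7, 1 (mod 8); ε·ε+αω+βω = 1·0+0·0+-5·0 ≡ 0  ⇒  (a,b)_2 = +1.
v=19: a=19^-1·(≡12), b=19^1·(≡5) mod 19; (12|19)=-1, (5|19)=+1; (−1)^{-1·1·9}·(-1)^1·(+1)^-1 = +1.
v=7: a=7^-1·(≡3), b=7^0·(≡1) mod 7; (3|7)=-1, (1|7)=+1; (−1)^{-1·0·3}·(-1)^0·(+1)^-1 = +1.
v=13: a=13^3·(≡12), b=13^3·(≡7) mod 13; (12|13)=+1, (7|13)=-1; (−1)^{3·3·6}·(+1)^3·(-1)^3 = -1.
v=5: a=5^-1·(≡4), b=5^-2·(≡2) mod 5; (4|5)=+1, (2|5)=-1; (−1)^{-1·-2·2}·(+1)^-2·(-1)^-1 = -1.
v=11: a=11^1·(≡8), b=11^1·(≡4) mod 11; (8|11)=-1, (4|11)=+1; (−1)^{1·1·5}·(-1)^1·(+1)^1 = +1.
v=∞: 95095 > 0 and -16302 < 0  ⇒  (a,b)_∞ = +1.
v=3: a=3^2·(≡1), b=3^-3·(≡2) mod 3; (1|3)=+1, (2|3)=-1; (−1)^{2·-3·1}·(+1)^-3·(-1)^2 = +1.
|Ram(95095, -16302)| = 2, even; anisotropic at {5, 13}.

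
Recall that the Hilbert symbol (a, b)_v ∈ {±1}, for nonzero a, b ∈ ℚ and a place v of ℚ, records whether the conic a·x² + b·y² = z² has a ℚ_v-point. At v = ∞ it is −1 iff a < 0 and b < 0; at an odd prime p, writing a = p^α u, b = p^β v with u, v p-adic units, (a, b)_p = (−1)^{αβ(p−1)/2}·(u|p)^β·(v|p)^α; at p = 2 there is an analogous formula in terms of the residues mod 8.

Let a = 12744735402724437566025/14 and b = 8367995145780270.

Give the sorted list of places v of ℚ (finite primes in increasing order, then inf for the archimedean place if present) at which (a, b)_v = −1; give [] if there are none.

Mod squares: a ≡ 2926, b ≡ 15470. Check v ∈ {∞, 2, 3, 5, 7, 11, 13, 17, 19, 23}.
v=17: a=17^6·(≡13), b=17^3·(≡2) mod 17; (13|17)=+1, (2|17)=+1; (−1)^{6·3·8}·(+1)^3·(+1)^6 = +1.
v=23: a=23^0·(≡15), b=23^2·(≡19) mod 23; (15|23)=-1, (19|23)=-1; (−1)^{0·2·11}·(-1)^2·(-1)^0 = +1.
v=7: a=7^-1·(≡6), b=7^1·(≡6) mod 7; (6|7)=-1, (6|7)=-1; (−1)^{-1·1·3}·(-1)^1·(-1)^-1 = -1.
v=13: a=13^4·(≡10), b=13^1·(≡8) mod 13; (10|13)=+1, (8|13)=-1; (−1)^{4·1·6}·(+1)^1·(-1)^4 = +1.
v=11: a=11^3·(≡6), b=11^2·(≡3) mod 11; (6|11)=-1, (3|11)=+1; (−1)^{3·2·5}·(-1)^2·(+1)^3 = +1.
v=3: a=3^4·(≡1), b=3^4·(≡2) mod 3; (1|3)=+1, (2|3)=-1; (−1)^{4·4·1}·(+1)^4·(-1)^4 = +1.
v=19: a=19^3·(≡3), b=19^2·(≡11) mod 19; (3|19)=-1, (11|19)=+1; (−1)^{3·2·9}·(-1)^2·(+1)^3 = +1.
v=∞: 2926 > 0 and 15470 > 0  ⇒  (a,b)_∞ = +1.
v=5: a=5^2·(≡4), b=5^1·(≡4) mod 5; (4|5)=+1, (4|5)=+1; (−1)^{2·1·2}·(+1)^1·(+1)^2 = +1.
v=2: v_2(a)=-1, v_2(b)=1; units ≡ 7, 7 (mod 8); ε·ε+αω+βω = 1·1+-1·0+1·0 ≡ 1  ⇒  (a,b)_2 = -1.
|Ram(2926, 15470)| = 2, even; anisotropic at {2, 7}.

[2, 7]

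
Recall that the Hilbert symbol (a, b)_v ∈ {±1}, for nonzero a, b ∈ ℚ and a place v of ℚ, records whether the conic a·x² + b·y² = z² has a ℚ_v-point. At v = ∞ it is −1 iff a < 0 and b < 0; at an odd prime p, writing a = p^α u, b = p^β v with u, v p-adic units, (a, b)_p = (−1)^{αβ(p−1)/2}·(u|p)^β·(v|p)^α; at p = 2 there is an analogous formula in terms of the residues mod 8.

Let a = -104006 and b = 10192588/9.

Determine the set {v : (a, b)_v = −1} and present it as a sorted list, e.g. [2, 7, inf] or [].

Mod squares: a ≡ -104006, b ≡ 52003. Check v ∈ {∞, 2, 3, 7, 17, 19, 23}.
v=23: a=23^1·(≡9), b=23^1·(≡17) mod 23; (9|23)=+1, (17|23)=-1; (−1)^{1·1·11}·(+1)^1·(-1)^1 = +1.
v=19: a=19^1·(≡17), b=19^1·(≡7) mod 19; (17|19)=+1, (7|19)=+1; (−1)^{1·1·9}·(+1)^1·(+1)^1 = -1.
v=2: v_2(a)=1, v_2(b)=2; units ≡ 5, 3 (mod 8); ε·ε+αω+βω = 0·1+1·1+2·1 ≡ 1  ⇒  (a,b)_2 = -1.
v=7: a=7^1·(≡3), b=7^3·(≡4) mod 7; (3|7)=-1, (4|7)=+1; (−1)^{1·3·3}·(-1)^3·(+1)^1 = +1.
v=∞: -104006 < 0 and 52003 > 0  ⇒  (a,b)_∞ = +1.
v=17: a=17^1·(≡2), b=17^1·(≡16) mod 17; (2|17)=+1, (16|17)=+1; (−1)^{1·1·8}·(+1)^1·(+1)^1 = +1.
v=3: a=3^0·(≡1), b=3^-2·(≡1) mod 3; (1|3)=+1, (1|3)=+1; (−1)^{0·-2·1}·(+1)^-2·(+1)^0 = +1.
|Ram(-104006, 52003)| = 2, even; anisotropic at {2, 19}.

[2, 19]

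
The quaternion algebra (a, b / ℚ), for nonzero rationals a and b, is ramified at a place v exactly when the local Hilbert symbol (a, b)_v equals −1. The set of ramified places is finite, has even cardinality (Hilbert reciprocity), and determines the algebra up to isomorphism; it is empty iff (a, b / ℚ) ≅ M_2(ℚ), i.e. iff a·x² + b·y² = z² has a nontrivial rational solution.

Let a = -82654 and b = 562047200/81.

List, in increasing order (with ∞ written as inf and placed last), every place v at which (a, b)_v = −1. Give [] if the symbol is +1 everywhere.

Mod squares: a ≡ -286, b ≡ 4862. Check v ∈ {∞, 2, 3, 5, 11, 13, 17}.
v=2: v_2(a)=1, v_2(b)=5; units ≡ 1, 7 (mod 8); ε·ε+αω+βω = 0·1+1·0+5·0 ≡ 0  ⇒  (a,b)_2 = +1.
v=17: a=17^2·(≡3), b=17^3·(≡11) mod 17; (3|17)=-1, (11|17)=-1; (−1)^{2·3·8}·(-1)^3·(-1)^2 = -1.
v=5: a=5^0·(≡1), b=5^2·(≡3) mod 5; (1|5)=+1, (3|5)=-1; (−1)^{0·2·2}·(+1)^2·(-1)^0 = +1.
v=13: a=13^1·(≡12), b=13^1·(≡9) mod 13; (12|13)=+1, (9|13)=+1; (−1)^{1·1·6}·(+1)^1·(+1)^1 = +1.
v=3: a=3^0·(≡2), b=3^-4·(≡2) mod 3; (2|3)=-1, (2|3)=-1; (−1)^{0·-4·1}·(-1)^-4·(-1)^0 = +1.
v=11: a=11^1·(≡10), b=11^1·(≡6) mod 11; (10|11)=-1, (6|11)=-1; (−1)^{1·1·5}·(-1)^1·(-1)^1 = -1.
v=∞: -286 < 0 and 4862 > 0  ⇒  (a,b)_∞ = +1.
Ram(-286, 4862) = {11, 17}; no ℚ_11-point on the conic.

[11, 17]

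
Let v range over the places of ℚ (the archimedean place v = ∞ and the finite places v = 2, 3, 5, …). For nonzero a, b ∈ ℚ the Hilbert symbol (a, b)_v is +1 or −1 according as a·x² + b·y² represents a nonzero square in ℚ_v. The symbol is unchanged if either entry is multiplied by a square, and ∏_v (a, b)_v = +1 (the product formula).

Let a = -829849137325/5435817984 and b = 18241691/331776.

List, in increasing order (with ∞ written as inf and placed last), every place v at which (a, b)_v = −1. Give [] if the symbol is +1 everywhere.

(a, b) ≡ (-13, 299) mod (ℚ^×)²; places V = {2, 3, 5, 13, 19, 23, ∞}.
(a,b)_2: α=-26, β=-12; u≡3, v≡3 (mod 8); ε(u)ε(v)=1·1, αω(v)=-26·1, βω(u)=-12·1; sum ≡ 1  ⇒  -1.
(a,b)_3: α=-4, u≡2; β=-4, v≡2 (mod 3); (2|3)=-1, (2|3)=-1; sign (−1)^0·-1^-4·-1^-4 = +1.
(a,b)_5: α=2, u≡3; β=0, v≡1 (mod 5); (3|5)=-1, (1|5)=+1; sign (−1)^0·-1^0·+1^2 = +1.
(a,b)_19: α=0, u≡4; β=2, v≡14 (mod 19); (4|19)=+1, (14|19)=-1; sign (−1)^0·+1^2·-1^0 = +1.
(a,b)_23: α=2, u≡15; β=1, v≡8 (mod 23); (15|23)=-1, (8|23)=+1; sign (−1)^0·-1^1·+1^2 = -1.
(a,b)_13: α=7, u≡4; β=3, v≡3 (mod 13); (4|13)=+1, (3|13)=+1; sign (−1)^0·+1^3·+1^7 = +1.
(a,b)_∞: sgn(-13)=−, sgn(299)=+, so +1.
(-13, 299 / ℚ) ramifies at {2, 23}: a division algebra.

[2, 23]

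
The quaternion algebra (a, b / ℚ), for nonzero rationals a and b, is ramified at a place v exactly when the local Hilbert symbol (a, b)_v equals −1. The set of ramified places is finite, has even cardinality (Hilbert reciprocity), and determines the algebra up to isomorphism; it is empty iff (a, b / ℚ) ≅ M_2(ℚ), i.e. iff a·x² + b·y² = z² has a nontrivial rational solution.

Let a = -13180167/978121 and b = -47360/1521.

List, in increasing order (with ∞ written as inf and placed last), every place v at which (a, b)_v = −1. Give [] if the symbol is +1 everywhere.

(a, b) ≡ (-247, -185) mod (ℚ^×)²; places V = {2, 3, 5, 7, 11, 13, 19, 23, 37, 43, ∞}.
(a,b)_11: α=2, u≡6; β=0, v≡2 (mod 11); (6|11)=-1, (2|11)=-1; sign (−1)^0·-1^0·-1^2 = +1.
(a,b)_13: α=1, u≡11; β=-2, v≡10 (mod 13); (11|13)=-1, (10|13)=+1; sign (−1)^0·-1^-2·+1^1 = +1.
(a,b)_2: α=0, β=8; u≡1, v≡7 (mod 8); ε(u)ε(v)=0·1, αω(v)=0·0, βω(u)=8·0; sum ≡ 0  ⇒  +1.
(a,b)_3: α=2, u≡2; β=-2, v≡1 (mod 3); (2|3)=-1, (1|3)=+1; sign (−1)^0·-1^-2·+1^2 = +1.
(a,b)_23: α=-2, u≡16; β=0, v≡22 (mod 23); (16|23)=+1, (22|23)=-1; sign (−1)^0·+1^0·-1^-2 = +1.
(a,b)_5: α=0, u≡3; β=1, v≡3 (mod 5); (3|5)=-1, (3|5)=-1; sign (−1)^0·-1^1·-1^0 = -1.
(a,b)_7: α=2, u≡5; β=0, v≡1 (mod 7); (5|7)=-1, (1|7)=+1; sign (−1)^0·-1^0·+1^2 = +1.
(a,b)_∞: sgn(-247)=−, sgn(-185)=−, so -1.
(a,b)_37: α=0, u≡26; β=1, v≡13 (mod 37); (26|37)=+1, (13|37)=-1; sign (−1)^0·+1^1·-1^0 = +1.
(a,b)_19: α=1, u≡16; β=0, v≡7 (mod 19); (16|19)=+1, (7|19)=+1; sign (−1)^0·+1^0·+1^1 = +1.
(a,b)_43: α=-2, u≡38; β=0, v≡7 (mod 43); (38|43)=+1, (7|43)=-1; sign (−1)^0·+1^0·-1^-2 = +1.
|Ram(-247, -185)| = 2, even; anisotropic at {5, ∞}.

[5, inf]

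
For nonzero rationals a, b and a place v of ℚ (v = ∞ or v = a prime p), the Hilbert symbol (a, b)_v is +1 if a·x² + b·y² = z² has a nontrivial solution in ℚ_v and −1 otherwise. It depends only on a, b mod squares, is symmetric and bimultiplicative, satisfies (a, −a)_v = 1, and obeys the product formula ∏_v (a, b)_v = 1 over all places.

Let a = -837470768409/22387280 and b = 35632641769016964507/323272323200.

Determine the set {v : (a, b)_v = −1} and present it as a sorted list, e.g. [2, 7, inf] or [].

(a, b) ≡ (-2805, 6) mod (ℚ^×)²; places V = {2, 3, 5, 11, 17, 19, 23, 53, ∞}.
(a,b)_17: α=1, u≡6; β=2, v≡10 (mod 17); (6|17)=-1, (10|17)=-1; sign (−1)^0·-1^2·-1^1 = -1.
(a,b)_19: α=0, u≡6; β=-2, v≡17 (mod 19); (6|19)=+1, (17|19)=+1; sign (−1)^0·+1^-2·+1^0 = +1.
(a,b)_2: α=-4, β=-7; u≡3, v≡3 (mod 8); ε(u)ε(v)=1·1, αω(v)=-4·1, βω(u)=-7·1; sum ≡ 0  ⇒  +1.
(a,b)_∞: sgn(-2805)=−, sgn(6)=+, so +1.
(a,b)_3: α=13, u≡1; β=17, v≡2 (mod 3); (1|3)=+1, (2|3)=-1; sign (−1)^1·+1^17·-1^13 = +1.
(a,b)_53: α=2, u≡16; β=4, v≡25 (mod 53); (16|53)=+1, (25|53)=+1; sign (−1)^0·+1^4·+1^2 = +1.
(a,b)_11: α=1, u≡4; β=2, v≡7 (mod 11); (4|11)=+1, (7|11)=-1; sign (−1)^0·+1^2·-1^1 = -1.
(a,b)_5: α=-1, u≡1; β=-2, v≡4 (mod 5); (1|5)=+1, (4|5)=+1; sign (−1)^0·+1^-2·+1^-1 = +1.
(a,b)_23: α=-4, u≡1; β=-4, v≡4 (mod 23); (1|23)=+1, (4|23)=+1; sign (−1)^0·+1^-4·+1^-4 = +1.
Ram(-2805, 6) = {11, 17}; no ℚ_11-point on the conic.

[11, 17]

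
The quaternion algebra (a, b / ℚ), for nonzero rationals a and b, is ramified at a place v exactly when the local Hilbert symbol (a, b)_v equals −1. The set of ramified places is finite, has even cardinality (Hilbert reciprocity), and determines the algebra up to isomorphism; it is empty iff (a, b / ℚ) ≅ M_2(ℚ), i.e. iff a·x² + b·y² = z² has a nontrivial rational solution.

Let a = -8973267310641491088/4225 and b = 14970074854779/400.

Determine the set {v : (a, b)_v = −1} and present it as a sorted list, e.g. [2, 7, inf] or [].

[2, 3, 11, 23]

Mod squares: a ≡ -9177, b ≡ 11. Check v ∈ {∞, 2, 3, 5, 7, 11, 13, 19, 23, 29, 53}.
v=19: a=19^1·(≡5), b=19^0·(≡6) mod 19; (5|19)=+1, (6|19)=+1; (−1)^{1·0·9}·(+1)^0·(+1)^1 = +1.
v=29: a=29^0·(≡25), b=29^2·(≡19) mod 29; (25|29)=+1, (19|29)=-1; (−1)^{0·2·14}·(+1)^2·(-1)^0 = +1.
v=5: a=5^-2·(≡3), b=5^-2·(≡4) mod 5; (3|5)=-1, (4|5)=+1; (−1)^{-2·-2·2}·(-1)^-2·(+1)^-2 = +1.
v=2: v_2(a)=4, v_2(b)=-4; units ≡ 7, 3 (mod 8); ε·ε+αω+βω = 1·1+4·1+-4·0 ≡ 1  ⇒  (a,b)_2 = -1.
v=13: a=13^-2·(≡10), b=13^0·(≡7) mod 13; (10|13)=+1, (7|13)=-1; (−1)^{-2·0·6}·(+1)^0·(-1)^-2 = +1.
v=23: a=23^3·(≡7), b=23^2·(≡21) mod 23; (7|23)=-1, (21|23)=-1; (−1)^{3·2·11}·(-1)^2·(-1)^3 = -1.
v=∞: -9177 < 0 and 11 > 0  ⇒  (a,b)_∞ = +1.
v=3: a=3^1·(≡1), b=3^2·(≡2) mod 3; (1|3)=+1, (2|3)=-1; (−1)^{1·2·1}·(+1)^2·(-1)^1 = -1.
v=11: a=11^4·(≡2), b=11^3·(≡1) mod 11; (2|11)=-1, (1|11)=+1; (−1)^{4·3·5}·(-1)^3·(+1)^4 = -1.
v=53: a=53^4·(≡41), b=53^2·(≡24) mod 53; (41|53)=-1, (24|53)=+1; (−1)^{4·2·26}·(-1)^2·(+1)^4 = +1.
v=7: a=7^1·(≡6), b=7^0·(≡2) mod 7; (6|7)=-1, (2|7)=+1; (−1)^{1·0·3}·(-1)^0·(+1)^1 = +1.
(-9177, 11 / ℚ) ramifies at {2, 3, 11, 23}: a division algebra.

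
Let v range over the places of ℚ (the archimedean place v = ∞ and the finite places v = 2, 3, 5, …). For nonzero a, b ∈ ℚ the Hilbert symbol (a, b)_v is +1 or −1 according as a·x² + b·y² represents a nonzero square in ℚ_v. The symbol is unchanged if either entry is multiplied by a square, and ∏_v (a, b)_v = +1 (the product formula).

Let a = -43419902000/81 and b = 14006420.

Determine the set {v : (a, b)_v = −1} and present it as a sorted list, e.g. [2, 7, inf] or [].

[19, 29]

(a, b) ≡ (-112955, 3501605) mod (ℚ^×)²; places V = {2, 3, 5, 19, 29, 31, 41, ∞}.
(a,b)_2: α=4, β=2; u≡5, v≡5 (mod 8); ε(u)ε(v)=0·0, αω(v)=4·1, βω(u)=2·1; sum ≡ 0  ⇒  +1.
(a,b)_5: α=3, u≡4; β=1, v≡4 (mod 5); (4|5)=+1, (4|5)=+1; sign (−1)^0·+1^1·+1^3 = +1.
(a,b)_29: α=1, u≡22; β=1, v≡14 (mod 29); (22|29)=+1, (14|29)=-1; sign (−1)^0·+1^1·-1^1 = -1.
(a,b)_31: α=2, u≡10; β=1, v≡26 (mod 31); (10|31)=+1, (26|31)=-1; sign (−1)^0·+1^1·-1^2 = +1.
(a,b)_3: α=-4, u≡1; β=0, v≡2 (mod 3); (1|3)=+1, (2|3)=-1; sign (−1)^0·+1^0·-1^-4 = +1.
(a,b)_19: α=1, u≡12; β=1, v≡18 (mod 19); (12|19)=-1, (18|19)=-1; sign (−1)^1·-1^1·-1^1 = -1.
(a,b)_41: α=1, u≡36; β=1, v≡8 (mod 41); (36|41)=+1, (8|41)=+1; sign (−1)^0·+1^1·+1^1 = +1.
(a,b)_∞: sgn(-112955)=−, sgn(3501605)=+, so +1.
|Ram(-112955, 3501605)| = 2, even; anisotropic at {19, 29}.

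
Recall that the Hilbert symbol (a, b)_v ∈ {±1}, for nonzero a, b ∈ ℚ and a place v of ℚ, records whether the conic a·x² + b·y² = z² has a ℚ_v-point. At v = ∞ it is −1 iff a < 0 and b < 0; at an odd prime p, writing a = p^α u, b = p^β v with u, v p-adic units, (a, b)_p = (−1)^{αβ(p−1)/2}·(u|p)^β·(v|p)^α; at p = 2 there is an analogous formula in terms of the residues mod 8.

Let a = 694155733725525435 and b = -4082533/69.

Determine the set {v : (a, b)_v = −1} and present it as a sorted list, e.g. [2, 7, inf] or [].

Mod squares: a ≡ 424235, b ≡ -34017. Check v ∈ {∞, 2, 3, 5, 7, 13, 17, 23, 29, 31}.
v=5: a=5^1·(≡2), b=5^0·(≡3) mod 5; (2|5)=-1, (3|5)=-1; (−1)^{1·0·2}·(-1)^0·(-1)^1 = -1.
v=17: a=17^1·(≡1), b=17^1·(≡10) mod 17; (1|17)=+1, (10|17)=-1; (−1)^{1·1·8}·(+1)^1·(-1)^1 = -1.
v=29: a=29^4·(≡1), b=29^1·(≡28) mod 29; (1|29)=+1, (28|29)=+1; (−1)^{4·1·14}·(+1)^1·(+1)^4 = +1.
v=3: a=3^4·(≡2), b=3^-1·(≡1) mod 3; (2|3)=-1, (1|3)=+1; (−1)^{4·-1·1}·(-1)^-1·(+1)^4 = -1.
v=7: a=7^1·(≡3), b=7^2·(≡3) mod 7; (3|7)=-1, (3|7)=-1; (−1)^{1·2·3}·(-1)^2·(-1)^1 = -1.
v=31: a=31^1·(≡28), b=31^0·(≡15) mod 31; (28|31)=+1, (15|31)=-1; (−1)^{1·0·15}·(+1)^0·(-1)^1 = -1.
v=∞: 424235 > 0 and -34017 < 0  ⇒  (a,b)_∞ = +1.
v=23: a=23^1·(≡20), b=23^-1·(≡12) mod 23; (20|23)=-1, (12|23)=+1; (−1)^{1·-1·11}·(-1)^-1·(+1)^1 = +1.
v=13: a=13^4·(≡2), b=13^2·(≡9) mod 13; (2|13)=-1, (9|13)=+1; (−1)^{4·2·6}·(-1)^2·(+1)^4 = +1.
v=2: v_2(a)=0, v_2(b)=0; units ≡ 3, 7 (mod 8); ε·ε+αω+βω = 1·1+0·0+0·1 ≡ 1  ⇒  (a,b)_2 = -1.
(424235, -34017 / ℚ) ramifies at {2, 3, 5, 7, 17, 31}: a division algebra.

[2, 3, 5, 7, 17, 31]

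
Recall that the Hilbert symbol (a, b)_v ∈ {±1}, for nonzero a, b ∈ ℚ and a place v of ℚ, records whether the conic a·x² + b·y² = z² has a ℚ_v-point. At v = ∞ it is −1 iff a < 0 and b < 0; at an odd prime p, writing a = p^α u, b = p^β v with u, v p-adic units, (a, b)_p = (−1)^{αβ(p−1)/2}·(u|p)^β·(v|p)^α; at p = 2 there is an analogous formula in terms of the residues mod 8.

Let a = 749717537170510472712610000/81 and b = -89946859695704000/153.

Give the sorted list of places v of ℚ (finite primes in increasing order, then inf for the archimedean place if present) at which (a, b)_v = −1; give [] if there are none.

[7, 11, 23, 29]

Mod squares: a ≡ 82621, b ≡ -56695. Check v ∈ {∞, 2, 3, 5, 7, 11, 17, 23, 29, 37}.
v=37: a=37^3·(≡31), b=37^2·(≡9) mod 37; (31|37)=-1, (9|37)=+1; (−1)^{3·2·18}·(-1)^2·(+1)^3 = +1.
v=2: v_2(a)=4, v_2(b)=6; units ≡ 5, 1 (mod 8); ε·ε+αω+βω = 0·0+4·0+6·1 ≡ 0  ⇒  (a,b)_2 = +1.
v=17: a=17^0·(≡15), b=17^-1·(≡12) mod 17; (15|17)=+1, (12|17)=-1; (−1)^{0·-1·8}·(+1)^-1·(-1)^0 = +1.
v=3: a=3^-4·(≡1), b=3^-2·(≡2) mod 3; (1|3)=+1, (2|3)=-1; (−1)^{-4·-2·1}·(+1)^-2·(-1)^-4 = +1.
v=∞: 82621 > 0 and -56695 < 0  ⇒  (a,b)_∞ = +1.
v=7: a=7^1·(≡2), b=7^0·(≡3) mod 7; (2|7)=+1, (3|7)=-1; (−1)^{1·0·3}·(+1)^0·(-1)^1 = -1.
v=23: a=23^2·(≡17), b=23^1·(≡11) mod 23; (17|23)=-1, (11|23)=-1; (−1)^{2·1·11}·(-1)^1·(-1)^2 = -1.
v=5: a=5^4·(≡1), b=5^3·(≡1) mod 5; (1|5)=+1, (1|5)=+1; (−1)^{4·3·2}·(+1)^3·(+1)^4 = +1.
v=11: a=11^7·(≡9), b=11^4·(≡8) mod 11; (9|11)=+1, (8|11)=-1; (−1)^{7·4·5}·(+1)^4·(-1)^7 = -1.
v=29: a=29^5·(≡1), b=29^3·(≡14) mod 29; (1|29)=+1, (14|29)=-1; (−1)^{5·3·14}·(+1)^3·(-1)^5 = -1.
Ram(82621, -56695) = {7, 11, 23, 29}; no ℚ_7-point on the conic.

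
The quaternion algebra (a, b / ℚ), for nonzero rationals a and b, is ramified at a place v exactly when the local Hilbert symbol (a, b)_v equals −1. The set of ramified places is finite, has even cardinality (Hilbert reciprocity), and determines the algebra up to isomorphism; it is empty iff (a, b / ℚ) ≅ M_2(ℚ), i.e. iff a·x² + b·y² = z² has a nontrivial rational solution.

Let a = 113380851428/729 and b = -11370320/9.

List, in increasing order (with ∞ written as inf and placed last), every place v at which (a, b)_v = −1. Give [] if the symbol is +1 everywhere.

Mod squares: a ≡ 377, b ≡ -5. Check v ∈ {∞, 2, 3, 5, 13, 23, 29}.
v=13: a=13^3·(≡10), b=13^2·(≡11) mod 13; (10|13)=+1, (11|13)=-1; (−1)^{3·2·6}·(+1)^2·(-1)^3 = -1.
v=2: v_2(a)=2, v_2(b)=4; units ≡ 1, 3 (mod 8); ε·ε+αω+βω = 0·1+2·1+4·0 ≡ 0  ⇒  (a,b)_2 = +1.
v=23: a=23^2·(≡4), b=23^0·(≡16) mod 23; (4|23)=+1, (16|23)=+1; (−1)^{2·0·11}·(+1)^0·(+1)^2 = +1.
v=3: a=3^-6·(≡2), b=3^-2·(≡1) mod 3; (2|3)=-1, (1|3)=+1; (−1)^{-6·-2·1}·(-1)^-2·(+1)^-6 = +1.
v=∞: 377 > 0 and -5 < 0  ⇒  (a,b)_∞ = +1.
v=5: a=5^0·(≡2), b=5^1·(≡4) mod 5; (2|5)=-1, (4|5)=+1; (−1)^{0·1·2}·(-1)^1·(+1)^0 = -1.
v=29: a=29^3·(≡9), b=29^2·(≡9) mod 29; (9|29)=+1, (9|29)=+1; (−1)^{3·2·14}·(+1)^2·(+1)^3 = +1.
|Ram(377, -5)| = 2, even; anisotropic at {5, 13}.

[5, 13]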